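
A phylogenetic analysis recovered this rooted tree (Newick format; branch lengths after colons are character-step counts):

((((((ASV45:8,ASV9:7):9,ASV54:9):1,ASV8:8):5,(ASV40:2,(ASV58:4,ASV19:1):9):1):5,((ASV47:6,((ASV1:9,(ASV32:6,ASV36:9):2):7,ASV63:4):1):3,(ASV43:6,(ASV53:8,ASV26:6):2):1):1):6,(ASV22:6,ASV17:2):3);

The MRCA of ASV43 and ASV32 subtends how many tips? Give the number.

8

The MRCA of ASV43 and ASV32 is the node subtending ((ASV47,((ASV1,(ASV32,ASV36)),ASV63)),(ASV43,(ASV53,ASV26))).
That clade contains 8 terminal taxa: ASV1, ASV26, ASV32, ASV36, ASV43, ASV47, ASV53, ASV63.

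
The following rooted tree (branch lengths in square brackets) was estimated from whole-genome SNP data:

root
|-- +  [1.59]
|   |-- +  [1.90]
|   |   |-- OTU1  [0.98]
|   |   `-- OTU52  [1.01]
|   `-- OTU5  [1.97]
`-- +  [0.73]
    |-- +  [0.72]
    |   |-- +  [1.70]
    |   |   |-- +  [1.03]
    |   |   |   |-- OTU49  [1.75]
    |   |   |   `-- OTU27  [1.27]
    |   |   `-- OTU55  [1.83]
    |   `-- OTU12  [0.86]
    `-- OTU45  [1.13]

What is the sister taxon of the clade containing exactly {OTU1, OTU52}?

The clade containing exactly {OTU1, OTU52} attaches to the tree at the node subtending ((OTU1,OTU52),OTU5).
The other lineage descending from that same node — the sister group — is the single tip OTU5.

OTU5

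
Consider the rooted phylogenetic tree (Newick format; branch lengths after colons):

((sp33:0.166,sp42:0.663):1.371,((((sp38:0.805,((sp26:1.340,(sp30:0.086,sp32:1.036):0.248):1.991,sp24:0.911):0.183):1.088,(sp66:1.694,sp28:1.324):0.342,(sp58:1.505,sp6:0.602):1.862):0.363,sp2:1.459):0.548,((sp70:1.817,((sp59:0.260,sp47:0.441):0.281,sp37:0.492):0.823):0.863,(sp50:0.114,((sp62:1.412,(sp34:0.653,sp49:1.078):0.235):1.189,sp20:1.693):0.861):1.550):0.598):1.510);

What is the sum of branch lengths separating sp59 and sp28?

5.402

The path runs sp59 → … → MRCA → … → sp28; the MRCA is the node subtending ((((sp38,((sp26,(sp30,sp32)),sp24)),(sp66,sp28),(sp58,sp6)),sp2),((sp70,((sp59,sp47),sp37)),(sp50,((sp62,(sp34,sp49)),sp20)))).
Branch lengths along that path: 0.260 + 0.281 + 0.823 + 0.863 + 0.598 + 0.548 + 0.363 + 0.342 + 1.324 = 5.402.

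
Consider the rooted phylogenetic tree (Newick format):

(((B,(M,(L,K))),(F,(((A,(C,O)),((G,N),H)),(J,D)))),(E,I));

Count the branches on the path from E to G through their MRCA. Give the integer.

9

The MRCA of E and G is the root of the tree.
From E up to that node: 2 branches. From G up to the same node: 7 branches. Total: 2 + 7 = 9.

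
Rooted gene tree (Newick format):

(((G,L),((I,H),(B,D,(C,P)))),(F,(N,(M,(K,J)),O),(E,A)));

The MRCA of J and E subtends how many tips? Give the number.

8

The MRCA of J and E is the node subtending (F,(N,(M,(K,J)),O),(E,A)).
That clade contains 8 terminal taxa: A, E, F, J, K, M, N, O.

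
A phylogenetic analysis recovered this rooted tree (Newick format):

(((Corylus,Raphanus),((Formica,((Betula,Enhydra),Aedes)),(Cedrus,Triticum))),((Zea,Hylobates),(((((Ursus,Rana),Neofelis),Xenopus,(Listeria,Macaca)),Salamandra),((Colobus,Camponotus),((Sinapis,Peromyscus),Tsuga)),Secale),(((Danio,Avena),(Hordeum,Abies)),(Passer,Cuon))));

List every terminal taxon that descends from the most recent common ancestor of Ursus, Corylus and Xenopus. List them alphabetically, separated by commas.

Tracing Ursus: it sits inside (Ursus,Rana).
Tracing Corylus: it sits inside (Corylus,Raphanus).
Tracing Xenopus: it sits inside (((Ursus,Rana),Neofelis),Xenopus,(Listeria,Macaca)).
The smallest clade enclosing all 3 is the whole tree (their MRCA is the root), so the answer is all 29 tips in alphabetical order.

Abies, Aedes, Avena, Betula, Camponotus, Cedrus, Colobus, Corylus, Cuon, Danio, Enhydra, Formica, Hordeum, Hylobates, Listeria, Macaca, Neofelis, Passer, Peromyscus, Rana, Raphanus, Salamandra, Secale, Sinapis, Triticum, Tsuga, Ursus, Xenopus, Zea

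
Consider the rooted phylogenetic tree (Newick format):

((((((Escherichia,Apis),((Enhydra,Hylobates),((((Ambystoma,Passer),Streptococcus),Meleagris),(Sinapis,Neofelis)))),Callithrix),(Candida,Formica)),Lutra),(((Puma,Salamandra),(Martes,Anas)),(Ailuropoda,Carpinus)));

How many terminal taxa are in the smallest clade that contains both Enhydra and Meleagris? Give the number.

8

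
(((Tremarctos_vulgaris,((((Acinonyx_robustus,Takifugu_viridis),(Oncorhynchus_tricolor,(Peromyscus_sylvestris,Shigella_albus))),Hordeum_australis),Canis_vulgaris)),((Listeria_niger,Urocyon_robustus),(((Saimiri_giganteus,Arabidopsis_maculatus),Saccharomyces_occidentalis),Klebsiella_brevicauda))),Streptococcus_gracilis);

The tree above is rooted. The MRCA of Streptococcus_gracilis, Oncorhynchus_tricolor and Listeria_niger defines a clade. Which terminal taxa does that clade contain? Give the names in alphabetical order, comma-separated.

Acinonyx_robustus, Arabidopsis_maculatus, Canis_vulgaris, Hordeum_australis, Klebsiella_brevicauda, Listeria_niger, Oncorhynchus_tricolor, Peromyscus_sylvestris, Saccharomyces_occidentalis, Saimiri_giganteus, Shigella_albus, Streptococcus_gracilis, Takifugu_viridis, Tremarctos_vulgaris, Urocyon_robustus

Tracing Streptococcus_gracilis: it attaches directly to the root.
Tracing Oncorhynchus_tricolor: it sits inside (Oncorhynchus_tricolor,(Peromyscus_sylvestris,Shigella_albus)).
Tracing Listeria_niger: it sits inside (Listeria_niger,Urocyon_robustus).
The smallest clade enclosing all 3 is the whole tree (their MRCA is the root), so the answer is all 15 tips in alphabetical order.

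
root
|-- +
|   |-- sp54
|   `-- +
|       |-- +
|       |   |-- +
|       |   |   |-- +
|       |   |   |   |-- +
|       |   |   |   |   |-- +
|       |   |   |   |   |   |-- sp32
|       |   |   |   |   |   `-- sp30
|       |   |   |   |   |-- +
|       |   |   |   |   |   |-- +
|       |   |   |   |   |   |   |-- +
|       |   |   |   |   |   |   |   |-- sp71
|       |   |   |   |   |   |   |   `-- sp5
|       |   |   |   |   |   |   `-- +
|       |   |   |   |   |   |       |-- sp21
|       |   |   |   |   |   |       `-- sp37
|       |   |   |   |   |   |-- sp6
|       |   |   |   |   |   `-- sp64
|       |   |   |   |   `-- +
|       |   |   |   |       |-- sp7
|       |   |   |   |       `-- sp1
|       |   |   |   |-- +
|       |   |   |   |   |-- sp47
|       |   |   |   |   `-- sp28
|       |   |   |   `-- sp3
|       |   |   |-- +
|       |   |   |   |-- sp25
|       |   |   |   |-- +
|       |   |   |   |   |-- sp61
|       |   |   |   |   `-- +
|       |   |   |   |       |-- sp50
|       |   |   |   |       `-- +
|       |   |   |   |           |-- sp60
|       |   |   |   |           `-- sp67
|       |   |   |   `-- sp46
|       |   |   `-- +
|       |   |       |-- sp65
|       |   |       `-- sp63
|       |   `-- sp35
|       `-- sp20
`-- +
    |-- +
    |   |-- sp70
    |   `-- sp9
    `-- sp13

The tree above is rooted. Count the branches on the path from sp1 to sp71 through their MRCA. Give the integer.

6

The MRCA of sp1 and sp71 is the node subtending ((sp32,sp30),(((sp71,sp5),(sp21,sp37)),sp6,sp64),(sp7,sp1)).
From sp1 up to that node: 2 branches. From sp71 up to the same node: 4 branches. Total: 2 + 4 = 6.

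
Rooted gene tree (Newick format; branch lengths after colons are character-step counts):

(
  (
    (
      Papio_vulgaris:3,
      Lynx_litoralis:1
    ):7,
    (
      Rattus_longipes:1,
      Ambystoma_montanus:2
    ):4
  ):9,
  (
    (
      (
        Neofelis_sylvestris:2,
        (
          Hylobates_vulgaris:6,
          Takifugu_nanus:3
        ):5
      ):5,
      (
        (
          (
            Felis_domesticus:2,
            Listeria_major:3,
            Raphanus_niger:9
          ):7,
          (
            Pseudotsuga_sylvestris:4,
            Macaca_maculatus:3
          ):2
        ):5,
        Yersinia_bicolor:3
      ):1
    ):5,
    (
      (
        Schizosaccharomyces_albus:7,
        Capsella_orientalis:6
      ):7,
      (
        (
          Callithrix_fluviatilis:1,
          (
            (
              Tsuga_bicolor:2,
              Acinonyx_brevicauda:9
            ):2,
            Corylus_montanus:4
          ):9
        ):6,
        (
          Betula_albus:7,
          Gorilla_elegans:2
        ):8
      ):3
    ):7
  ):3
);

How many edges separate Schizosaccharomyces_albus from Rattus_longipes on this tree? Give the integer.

7

The MRCA of Schizosaccharomyces_albus and Rattus_longipes is the root of the tree.
From Schizosaccharomyces_albus up to that node: 4 branches. From Rattus_longipes up to the same node: 3 branches. Total: 4 + 3 = 7.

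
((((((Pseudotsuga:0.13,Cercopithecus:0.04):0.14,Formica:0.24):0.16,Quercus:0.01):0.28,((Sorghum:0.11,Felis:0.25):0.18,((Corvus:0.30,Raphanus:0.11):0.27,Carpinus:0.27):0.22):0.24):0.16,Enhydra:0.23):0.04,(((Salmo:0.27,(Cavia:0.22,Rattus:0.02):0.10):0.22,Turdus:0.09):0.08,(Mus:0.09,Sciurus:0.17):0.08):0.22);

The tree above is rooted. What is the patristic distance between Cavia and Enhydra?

The path runs Cavia → … → MRCA → … → Enhydra; the MRCA is the root of the tree.
Branch lengths along that path: 0.22 + 0.10 + 0.22 + 0.08 + 0.22 + 0.04 + 0.23 = 1.11.

1.11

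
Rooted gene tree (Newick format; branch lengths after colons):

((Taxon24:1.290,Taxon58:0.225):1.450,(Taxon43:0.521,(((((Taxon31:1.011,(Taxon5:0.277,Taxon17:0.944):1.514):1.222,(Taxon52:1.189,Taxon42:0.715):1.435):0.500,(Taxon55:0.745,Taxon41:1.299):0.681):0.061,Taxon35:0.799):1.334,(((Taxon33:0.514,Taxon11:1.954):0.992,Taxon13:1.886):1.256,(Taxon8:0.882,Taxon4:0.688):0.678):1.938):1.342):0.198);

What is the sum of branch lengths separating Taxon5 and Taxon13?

9.988

The path runs Taxon5 → … → MRCA → … → Taxon13; the MRCA is the node subtending (((((Taxon31,(Taxon5,Taxon17)),(Taxon52,Taxon42)),(Taxon55,Taxon41)),Taxon35),(((Taxon33,Taxon11),Taxon13),(Taxon8,Taxon4))).
Branch lengths along that path: 0.277 + 1.514 + 1.222 + 0.500 + 0.061 + 1.334 + 1.938 + 1.256 + 1.886 = 9.988.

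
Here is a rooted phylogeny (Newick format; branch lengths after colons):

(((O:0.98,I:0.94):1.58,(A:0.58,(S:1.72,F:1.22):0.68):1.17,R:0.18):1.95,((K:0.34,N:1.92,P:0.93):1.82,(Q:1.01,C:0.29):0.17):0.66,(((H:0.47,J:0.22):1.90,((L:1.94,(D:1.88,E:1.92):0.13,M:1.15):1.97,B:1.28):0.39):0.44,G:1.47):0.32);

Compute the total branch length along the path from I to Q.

6.31

The path runs I → … → MRCA → … → Q; the MRCA is the root of the tree.
Branch lengths along that path: 0.94 + 1.58 + 1.95 + 0.66 + 0.17 + 1.01 = 6.31.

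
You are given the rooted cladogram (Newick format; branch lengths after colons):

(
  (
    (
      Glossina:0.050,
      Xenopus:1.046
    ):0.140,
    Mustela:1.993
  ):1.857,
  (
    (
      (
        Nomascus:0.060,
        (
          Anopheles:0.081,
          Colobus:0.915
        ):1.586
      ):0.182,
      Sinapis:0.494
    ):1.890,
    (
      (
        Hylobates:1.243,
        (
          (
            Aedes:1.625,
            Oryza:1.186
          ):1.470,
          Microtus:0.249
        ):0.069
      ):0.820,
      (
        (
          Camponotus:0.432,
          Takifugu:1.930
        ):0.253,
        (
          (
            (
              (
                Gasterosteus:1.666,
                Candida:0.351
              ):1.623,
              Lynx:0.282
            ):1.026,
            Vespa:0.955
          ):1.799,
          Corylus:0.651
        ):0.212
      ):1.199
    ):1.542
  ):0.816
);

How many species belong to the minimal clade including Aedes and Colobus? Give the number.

15

The MRCA of Aedes and Colobus is the node subtending (((Nomascus,(Anopheles,Colobus)),Sinapis),((Hylobates,((Aedes,Oryza),Microtus)),((Camponotus,Takifugu),((((Gasterosteus,Candida),Lynx),Vespa),Corylus)))).
That clade contains 15 terminal taxa: Aedes, Anopheles, Camponotus, Candida, Colobus, Corylus, Gasterosteus, Hylobates, Lynx, Microtus, Nomascus, Oryza, Sinapis, Takifugu, Vespa.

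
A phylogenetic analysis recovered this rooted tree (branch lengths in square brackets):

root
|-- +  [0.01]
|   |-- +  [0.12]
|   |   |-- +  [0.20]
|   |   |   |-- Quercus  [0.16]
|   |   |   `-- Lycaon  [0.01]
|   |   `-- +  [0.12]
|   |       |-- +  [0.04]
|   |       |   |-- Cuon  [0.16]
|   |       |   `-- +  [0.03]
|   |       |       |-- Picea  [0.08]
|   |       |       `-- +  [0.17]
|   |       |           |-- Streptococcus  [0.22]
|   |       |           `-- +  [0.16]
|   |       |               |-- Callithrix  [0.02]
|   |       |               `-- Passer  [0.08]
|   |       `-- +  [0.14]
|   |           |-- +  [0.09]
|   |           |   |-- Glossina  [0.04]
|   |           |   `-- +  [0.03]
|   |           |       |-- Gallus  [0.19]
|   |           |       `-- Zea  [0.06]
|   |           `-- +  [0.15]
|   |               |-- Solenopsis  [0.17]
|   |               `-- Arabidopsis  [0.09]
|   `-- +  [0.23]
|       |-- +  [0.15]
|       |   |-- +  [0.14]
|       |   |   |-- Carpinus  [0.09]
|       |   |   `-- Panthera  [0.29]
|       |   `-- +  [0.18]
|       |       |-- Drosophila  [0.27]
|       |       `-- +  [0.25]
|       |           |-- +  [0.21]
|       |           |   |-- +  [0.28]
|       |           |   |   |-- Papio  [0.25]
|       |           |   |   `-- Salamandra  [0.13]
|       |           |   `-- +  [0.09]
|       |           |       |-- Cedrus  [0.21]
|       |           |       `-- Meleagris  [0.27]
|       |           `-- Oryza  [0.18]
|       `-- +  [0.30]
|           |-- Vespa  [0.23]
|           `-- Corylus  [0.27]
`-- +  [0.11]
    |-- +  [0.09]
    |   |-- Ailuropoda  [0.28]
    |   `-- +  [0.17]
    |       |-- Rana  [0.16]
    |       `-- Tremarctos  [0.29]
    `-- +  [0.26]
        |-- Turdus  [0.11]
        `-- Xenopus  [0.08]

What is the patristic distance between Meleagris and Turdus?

1.87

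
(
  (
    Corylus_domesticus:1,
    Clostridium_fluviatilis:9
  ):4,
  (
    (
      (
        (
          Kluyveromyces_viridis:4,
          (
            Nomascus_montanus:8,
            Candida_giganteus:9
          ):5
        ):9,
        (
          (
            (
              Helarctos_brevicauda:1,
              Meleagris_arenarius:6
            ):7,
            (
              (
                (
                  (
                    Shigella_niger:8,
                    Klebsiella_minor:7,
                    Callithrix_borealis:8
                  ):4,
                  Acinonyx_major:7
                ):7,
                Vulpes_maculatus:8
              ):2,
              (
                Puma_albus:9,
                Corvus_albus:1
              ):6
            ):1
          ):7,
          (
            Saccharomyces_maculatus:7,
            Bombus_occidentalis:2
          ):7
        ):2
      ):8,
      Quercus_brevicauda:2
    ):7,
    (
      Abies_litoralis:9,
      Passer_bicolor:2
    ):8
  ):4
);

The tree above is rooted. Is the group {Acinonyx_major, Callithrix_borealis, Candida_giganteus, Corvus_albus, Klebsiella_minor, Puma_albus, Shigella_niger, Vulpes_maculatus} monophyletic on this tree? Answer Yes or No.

The MRCA of the listed taxa subtends ((Kluyveromyces_viridis,(Nomascus_montanus,Candida_giganteus)),(((Helarctos_brevicauda,Meleagris_arenarius),((((Shigella_niger,Klebsiella_minor,Callithrix_borealis),Acinonyx_major),Vulpes_maculatus),(Puma_albus,Corvus_albus))),(Saccharomyces_maculatus,Bombus_occidentalis))).
That clade also contains Bombus_occidentalis, Helarctos_brevicauda, Kluyveromyces_viridis, Meleagris_arenarius, Nomascus_montanus, Saccharomyces_maculatus, which are not in the proposed group, so the group is not monophyletic.

No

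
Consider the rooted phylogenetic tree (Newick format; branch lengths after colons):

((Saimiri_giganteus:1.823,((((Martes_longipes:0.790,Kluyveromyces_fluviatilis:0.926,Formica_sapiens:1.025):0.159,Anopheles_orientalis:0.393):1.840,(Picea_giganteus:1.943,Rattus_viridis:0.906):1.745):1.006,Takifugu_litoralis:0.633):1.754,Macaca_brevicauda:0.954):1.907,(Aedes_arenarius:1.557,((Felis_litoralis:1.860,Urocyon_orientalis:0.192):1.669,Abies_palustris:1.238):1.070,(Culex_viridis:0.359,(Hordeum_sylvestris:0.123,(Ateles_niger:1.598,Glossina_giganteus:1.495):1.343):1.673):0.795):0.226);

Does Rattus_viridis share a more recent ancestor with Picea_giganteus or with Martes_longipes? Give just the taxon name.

The MRCA of Rattus_viridis and Picea_giganteus subtends (Picea_giganteus,Rattus_viridis) (2 taxa).
The MRCA of Rattus_viridis and Martes_longipes subtends (((Martes_longipes,Kluyveromyces_fluviatilis,Formica_sapiens),Anopheles_orientalis),(Picea_giganteus,Rattus_viridis)) (6 taxa).
The first is nested inside the second, so Rattus_viridis shares a more recent common ancestor with Picea_giganteus.

Picea_giganteus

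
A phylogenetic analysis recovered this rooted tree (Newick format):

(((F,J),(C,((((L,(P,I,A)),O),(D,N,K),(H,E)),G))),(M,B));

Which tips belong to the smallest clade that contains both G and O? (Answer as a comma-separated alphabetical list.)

Tracing G: it sits inside ((((L,(P,I,A)),O),(D,N,K),(H,E)),G).
Tracing O: it sits inside ((L,(P,I,A)),O).
The smallest clade enclosing both is ((((L,(P,I,A)),O),(D,N,K),(H,E)),G); the answer is its 11 terminal taxa in alphabetical order.

A, D, E, G, H, I, K, L, N, O, P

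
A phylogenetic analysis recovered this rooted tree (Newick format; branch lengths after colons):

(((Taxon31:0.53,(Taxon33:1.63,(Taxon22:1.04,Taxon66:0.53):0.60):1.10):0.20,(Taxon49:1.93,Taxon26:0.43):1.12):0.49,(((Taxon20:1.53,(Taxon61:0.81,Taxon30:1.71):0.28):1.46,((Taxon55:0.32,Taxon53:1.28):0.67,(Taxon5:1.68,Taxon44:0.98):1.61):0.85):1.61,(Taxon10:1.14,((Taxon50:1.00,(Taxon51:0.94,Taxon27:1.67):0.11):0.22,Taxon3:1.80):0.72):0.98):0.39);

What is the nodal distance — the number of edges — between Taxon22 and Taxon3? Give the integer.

The MRCA of Taxon22 and Taxon3 is the root of the tree.
From Taxon22 up to that node: 5 branches. From Taxon3 up to the same node: 4 branches. Total: 5 + 4 = 9.

9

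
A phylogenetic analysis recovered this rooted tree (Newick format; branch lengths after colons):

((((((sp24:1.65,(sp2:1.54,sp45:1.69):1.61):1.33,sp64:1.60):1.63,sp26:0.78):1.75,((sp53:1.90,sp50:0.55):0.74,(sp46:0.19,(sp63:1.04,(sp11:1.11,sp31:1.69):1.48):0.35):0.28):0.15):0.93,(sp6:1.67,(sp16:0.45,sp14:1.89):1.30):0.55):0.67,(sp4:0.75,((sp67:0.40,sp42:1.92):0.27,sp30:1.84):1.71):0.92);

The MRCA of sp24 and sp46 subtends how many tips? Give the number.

The MRCA of sp24 and sp46 is the node subtending ((((sp24,(sp2,sp45)),sp64),sp26),((sp53,sp50),(sp46,(sp63,(sp11,sp31))))).
That clade contains 11 terminal taxa: sp11, sp2, sp24, sp26, sp31, sp45, sp46, sp50, sp53, sp63, sp64.

11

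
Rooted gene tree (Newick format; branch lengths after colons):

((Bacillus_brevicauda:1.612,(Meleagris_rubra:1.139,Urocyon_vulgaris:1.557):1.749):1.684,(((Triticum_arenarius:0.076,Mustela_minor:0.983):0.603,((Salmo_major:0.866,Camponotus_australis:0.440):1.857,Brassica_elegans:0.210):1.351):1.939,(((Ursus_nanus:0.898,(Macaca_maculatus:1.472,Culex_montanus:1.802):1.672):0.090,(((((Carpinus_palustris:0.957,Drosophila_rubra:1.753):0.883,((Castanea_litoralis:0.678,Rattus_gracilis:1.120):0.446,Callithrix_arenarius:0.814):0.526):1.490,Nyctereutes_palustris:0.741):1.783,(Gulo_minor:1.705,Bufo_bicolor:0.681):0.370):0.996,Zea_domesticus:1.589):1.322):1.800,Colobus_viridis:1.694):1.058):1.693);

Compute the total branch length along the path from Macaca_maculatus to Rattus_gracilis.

The path runs Macaca_maculatus → … → MRCA → … → Rattus_gracilis; the MRCA is the node subtending ((Ursus_nanus,(Macaca_maculatus,Culex_montanus)),(((((Carpinus_palustris,Drosophila_rubra),((Castanea_litoralis,Rattus_gracilis),Callithrix_arenarius)),Nyctereutes_palustris),(Gulo_minor,Bufo_bicolor)),Zea_domesticus)).
Branch lengths along that path: 1.472 + 1.672 + 0.090 + 1.322 + 0.996 + 1.783 + 1.490 + 0.526 + 0.446 + 1.120 = 10.917.

10.917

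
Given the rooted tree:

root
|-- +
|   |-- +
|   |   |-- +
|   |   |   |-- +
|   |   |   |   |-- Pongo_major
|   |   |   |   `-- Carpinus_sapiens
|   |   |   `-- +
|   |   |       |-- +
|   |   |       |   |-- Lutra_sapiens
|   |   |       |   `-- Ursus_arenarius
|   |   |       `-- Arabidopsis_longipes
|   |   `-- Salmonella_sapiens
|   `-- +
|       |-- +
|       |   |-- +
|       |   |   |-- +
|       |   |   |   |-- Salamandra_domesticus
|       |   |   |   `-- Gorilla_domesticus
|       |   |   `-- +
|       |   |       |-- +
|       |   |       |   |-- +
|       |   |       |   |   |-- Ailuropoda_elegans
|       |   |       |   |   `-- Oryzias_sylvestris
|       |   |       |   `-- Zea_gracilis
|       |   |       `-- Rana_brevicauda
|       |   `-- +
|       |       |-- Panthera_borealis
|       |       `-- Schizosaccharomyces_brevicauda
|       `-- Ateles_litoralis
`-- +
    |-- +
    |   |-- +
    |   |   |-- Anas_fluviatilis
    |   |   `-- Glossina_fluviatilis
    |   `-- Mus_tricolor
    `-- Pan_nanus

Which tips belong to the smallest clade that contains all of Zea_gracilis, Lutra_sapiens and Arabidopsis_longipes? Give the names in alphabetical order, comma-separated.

Ailuropoda_elegans, Arabidopsis_longipes, Ateles_litoralis, Carpinus_sapiens, Gorilla_domesticus, Lutra_sapiens, Oryzias_sylvestris, Panthera_borealis, Pongo_major, Rana_brevicauda, Salamandra_domesticus, Salmonella_sapiens, Schizosaccharomyces_brevicauda, Ursus_arenarius, Zea_gracilis

Tracing Zea_gracilis: it sits inside ((Ailuropoda_elegans,Oryzias_sylvestris),Zea_gracilis).
Tracing Lutra_sapiens: it sits inside (Lutra_sapiens,Ursus_arenarius).
Tracing Arabidopsis_longipes: it sits inside ((Lutra_sapiens,Ursus_arenarius),Arabidopsis_longipes).
The smallest clade enclosing all 3 is ((((Pongo_major,Carpinus_sapiens),((Lutra_sapiens,Ursus_arenarius),Arabidopsis_longipes)),Salmonella_sapiens),((((Salamandra_domesticus,Gorilla_domesticus),(((Ailuropoda_elegans,Oryzias_sylvestris),Zea_gracilis),Rana_brevicauda)),(Panthera_borealis,Schizosaccharomyces_brevicauda)),Ateles_litoralis)); the answer is its 15 terminal taxa in alphabetical order.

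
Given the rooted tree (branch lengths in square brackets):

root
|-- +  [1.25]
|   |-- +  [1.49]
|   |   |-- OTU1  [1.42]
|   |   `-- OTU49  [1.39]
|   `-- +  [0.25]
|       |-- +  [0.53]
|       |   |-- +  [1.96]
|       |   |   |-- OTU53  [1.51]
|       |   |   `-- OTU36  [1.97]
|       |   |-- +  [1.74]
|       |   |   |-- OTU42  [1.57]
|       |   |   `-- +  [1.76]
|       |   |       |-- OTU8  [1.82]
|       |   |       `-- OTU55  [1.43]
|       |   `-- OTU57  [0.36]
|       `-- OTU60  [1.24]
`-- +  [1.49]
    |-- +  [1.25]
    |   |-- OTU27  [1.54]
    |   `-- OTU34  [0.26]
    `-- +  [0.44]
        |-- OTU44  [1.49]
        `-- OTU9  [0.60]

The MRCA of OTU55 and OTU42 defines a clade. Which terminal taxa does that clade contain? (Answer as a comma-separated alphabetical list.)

OTU42, OTU55, OTU8

Tracing OTU55: it sits inside (OTU8,OTU55).
Tracing OTU42: it sits inside (OTU42,(OTU8,OTU55)).
The smallest clade enclosing both is (OTU42,(OTU8,OTU55)); the answer is its 3 terminal taxa in alphabetical order.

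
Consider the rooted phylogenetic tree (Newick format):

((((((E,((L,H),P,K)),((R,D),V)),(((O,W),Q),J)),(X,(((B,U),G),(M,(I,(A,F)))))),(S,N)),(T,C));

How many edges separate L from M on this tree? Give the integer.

10

The MRCA of L and M is the node subtending ((((E,((L,H),P,K)),((R,D),V)),(((O,W),Q),J)),(X,(((B,U),G),(M,(I,(A,F)))))).
From L up to that node: 6 branches. From M up to the same node: 4 branches. Total: 6 + 4 = 10.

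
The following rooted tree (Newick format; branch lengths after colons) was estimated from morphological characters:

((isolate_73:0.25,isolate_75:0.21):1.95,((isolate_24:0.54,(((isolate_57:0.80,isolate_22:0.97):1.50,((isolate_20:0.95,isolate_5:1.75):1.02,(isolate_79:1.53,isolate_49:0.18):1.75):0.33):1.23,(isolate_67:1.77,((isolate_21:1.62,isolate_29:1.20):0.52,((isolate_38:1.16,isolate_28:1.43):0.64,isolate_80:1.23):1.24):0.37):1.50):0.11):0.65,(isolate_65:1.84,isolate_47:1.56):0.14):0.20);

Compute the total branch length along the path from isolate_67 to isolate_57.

The path runs isolate_67 → … → MRCA → … → isolate_57; the MRCA is the node subtending (((isolate_57,isolate_22),((isolate_20,isolate_5),(isolate_79,isolate_49))),(isolate_67,((isolate_21,isolate_29),((isolate_38,isolate_28),isolate_80)))).
Branch lengths along that path: 1.77 + 1.50 + 1.23 + 1.50 + 0.80 = 6.80.

6.80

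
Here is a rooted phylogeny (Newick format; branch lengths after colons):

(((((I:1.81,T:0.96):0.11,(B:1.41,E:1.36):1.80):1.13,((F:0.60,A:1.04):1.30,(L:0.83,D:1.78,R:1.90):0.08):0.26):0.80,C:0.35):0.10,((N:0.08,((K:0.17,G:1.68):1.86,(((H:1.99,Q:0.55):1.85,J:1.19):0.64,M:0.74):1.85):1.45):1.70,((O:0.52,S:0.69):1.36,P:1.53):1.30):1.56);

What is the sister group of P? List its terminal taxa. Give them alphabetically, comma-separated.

O, S

P attaches to the tree at the node subtending ((O,S),P).
The other lineage descending from that same node — the sister group — is (O,S); its 2 tips in alphabetical order are the answer.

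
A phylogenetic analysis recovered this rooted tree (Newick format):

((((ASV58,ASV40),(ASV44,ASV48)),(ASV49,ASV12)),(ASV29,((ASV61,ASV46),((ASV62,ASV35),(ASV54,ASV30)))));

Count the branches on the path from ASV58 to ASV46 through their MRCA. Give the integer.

8

The MRCA of ASV58 and ASV46 is the root of the tree.
From ASV58 up to that node: 4 branches. From ASV46 up to the same node: 4 branches. Total: 4 + 4 = 8.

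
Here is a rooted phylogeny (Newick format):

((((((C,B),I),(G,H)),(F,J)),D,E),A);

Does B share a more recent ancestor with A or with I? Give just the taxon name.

I

The MRCA of B and I subtends ((C,B),I) (3 taxa).
The MRCA of B and A is the root, subtending the entire tree (10 taxa).
The first is nested inside the second, so B shares a more recent common ancestor with I.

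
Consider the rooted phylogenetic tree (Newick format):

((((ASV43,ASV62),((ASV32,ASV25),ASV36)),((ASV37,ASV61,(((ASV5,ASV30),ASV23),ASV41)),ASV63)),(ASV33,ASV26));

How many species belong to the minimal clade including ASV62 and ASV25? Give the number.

The MRCA of ASV62 and ASV25 is the node subtending ((ASV43,ASV62),((ASV32,ASV25),ASV36)).
That clade contains 5 terminal taxa: ASV25, ASV32, ASV36, ASV43, ASV62.

5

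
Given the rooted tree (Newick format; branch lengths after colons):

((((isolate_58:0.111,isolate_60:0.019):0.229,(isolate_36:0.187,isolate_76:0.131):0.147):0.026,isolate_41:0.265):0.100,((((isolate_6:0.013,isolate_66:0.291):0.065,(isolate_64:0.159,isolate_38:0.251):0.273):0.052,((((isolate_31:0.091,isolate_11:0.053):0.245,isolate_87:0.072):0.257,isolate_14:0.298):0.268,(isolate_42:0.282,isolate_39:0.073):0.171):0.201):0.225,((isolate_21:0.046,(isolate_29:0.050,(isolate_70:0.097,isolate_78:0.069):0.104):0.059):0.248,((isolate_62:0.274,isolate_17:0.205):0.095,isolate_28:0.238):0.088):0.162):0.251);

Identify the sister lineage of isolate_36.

isolate_36 attaches to the tree at the node subtending (isolate_36,isolate_76).
The other lineage descending from that same node — the sister group — is the single tip isolate_76.

isolate_76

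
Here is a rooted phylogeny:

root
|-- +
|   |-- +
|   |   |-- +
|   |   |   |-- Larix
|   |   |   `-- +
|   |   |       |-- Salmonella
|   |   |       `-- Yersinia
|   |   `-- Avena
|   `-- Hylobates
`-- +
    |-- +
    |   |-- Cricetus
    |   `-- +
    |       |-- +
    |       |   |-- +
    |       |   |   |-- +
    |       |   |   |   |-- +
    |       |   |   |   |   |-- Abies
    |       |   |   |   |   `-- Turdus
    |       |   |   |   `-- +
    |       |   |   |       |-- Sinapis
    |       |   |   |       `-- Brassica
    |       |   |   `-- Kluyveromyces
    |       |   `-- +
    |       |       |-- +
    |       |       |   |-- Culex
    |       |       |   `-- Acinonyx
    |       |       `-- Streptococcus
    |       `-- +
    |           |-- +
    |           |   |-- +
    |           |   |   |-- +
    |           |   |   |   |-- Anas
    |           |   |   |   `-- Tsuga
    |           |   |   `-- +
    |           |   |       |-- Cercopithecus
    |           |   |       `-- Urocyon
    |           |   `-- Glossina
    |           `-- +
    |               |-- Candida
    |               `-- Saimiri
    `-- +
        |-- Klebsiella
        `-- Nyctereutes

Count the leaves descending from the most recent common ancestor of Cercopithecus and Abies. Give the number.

15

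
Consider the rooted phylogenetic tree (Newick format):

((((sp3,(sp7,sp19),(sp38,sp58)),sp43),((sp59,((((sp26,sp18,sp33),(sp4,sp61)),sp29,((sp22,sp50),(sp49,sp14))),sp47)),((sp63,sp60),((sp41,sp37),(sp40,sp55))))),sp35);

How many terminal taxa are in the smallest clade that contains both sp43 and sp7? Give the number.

The MRCA of sp43 and sp7 is the node subtending ((sp3,(sp7,sp19),(sp38,sp58)),sp43).
That clade contains 6 terminal taxa: sp19, sp3, sp38, sp43, sp58, sp7.

6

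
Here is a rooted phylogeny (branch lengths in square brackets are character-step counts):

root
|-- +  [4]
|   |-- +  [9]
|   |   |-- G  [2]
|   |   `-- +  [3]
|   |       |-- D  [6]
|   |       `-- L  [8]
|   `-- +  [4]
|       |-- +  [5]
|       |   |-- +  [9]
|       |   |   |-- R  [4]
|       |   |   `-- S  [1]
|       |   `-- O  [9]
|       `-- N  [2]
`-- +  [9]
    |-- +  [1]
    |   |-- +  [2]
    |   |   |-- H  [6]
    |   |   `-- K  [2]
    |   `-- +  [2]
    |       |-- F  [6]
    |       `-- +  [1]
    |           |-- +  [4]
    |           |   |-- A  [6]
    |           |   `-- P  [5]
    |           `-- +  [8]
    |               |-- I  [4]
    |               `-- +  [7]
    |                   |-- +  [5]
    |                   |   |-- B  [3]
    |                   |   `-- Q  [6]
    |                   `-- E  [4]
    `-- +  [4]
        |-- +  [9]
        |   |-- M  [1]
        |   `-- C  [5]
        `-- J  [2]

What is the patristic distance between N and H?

28

The path runs N → … → MRCA → … → H; the MRCA is the root of the tree.
Branch lengths along that path: 2 + 4 + 4 + 9 + 1 + 2 + 6 = 28.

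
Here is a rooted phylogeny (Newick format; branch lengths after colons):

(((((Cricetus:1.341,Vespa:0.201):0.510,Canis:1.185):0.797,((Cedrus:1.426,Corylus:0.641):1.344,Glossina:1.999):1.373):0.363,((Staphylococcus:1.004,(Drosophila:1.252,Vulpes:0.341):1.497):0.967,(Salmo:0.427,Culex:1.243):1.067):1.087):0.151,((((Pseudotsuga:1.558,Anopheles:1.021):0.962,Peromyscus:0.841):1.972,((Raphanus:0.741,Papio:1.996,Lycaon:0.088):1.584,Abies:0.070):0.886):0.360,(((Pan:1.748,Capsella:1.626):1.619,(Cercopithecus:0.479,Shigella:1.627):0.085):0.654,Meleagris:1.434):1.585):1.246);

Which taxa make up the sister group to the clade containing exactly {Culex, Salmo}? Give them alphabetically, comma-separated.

The clade containing exactly {Culex, Salmo} attaches to the tree at the node subtending ((Staphylococcus,(Drosophila,Vulpes)),(Salmo,Culex)).
The other lineage descending from that same node — the sister group — is (Staphylococcus,(Drosophila,Vulpes)); its 3 tips in alphabetical order are the answer.

Drosophila, Staphylococcus, Vulpes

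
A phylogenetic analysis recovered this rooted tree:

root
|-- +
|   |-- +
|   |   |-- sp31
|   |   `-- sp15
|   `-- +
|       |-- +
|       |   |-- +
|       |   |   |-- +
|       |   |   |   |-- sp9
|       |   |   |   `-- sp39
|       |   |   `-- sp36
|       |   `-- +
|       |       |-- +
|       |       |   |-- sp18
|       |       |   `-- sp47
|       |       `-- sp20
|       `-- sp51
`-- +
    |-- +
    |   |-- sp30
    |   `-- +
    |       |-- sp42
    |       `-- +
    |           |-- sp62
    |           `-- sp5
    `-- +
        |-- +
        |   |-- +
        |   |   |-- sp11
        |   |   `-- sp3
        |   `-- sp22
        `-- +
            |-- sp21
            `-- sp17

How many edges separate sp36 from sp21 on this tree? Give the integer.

The MRCA of sp36 and sp21 is the root of the tree.
From sp36 up to that node: 5 branches. From sp21 up to the same node: 4 branches. Total: 5 + 4 = 9.

9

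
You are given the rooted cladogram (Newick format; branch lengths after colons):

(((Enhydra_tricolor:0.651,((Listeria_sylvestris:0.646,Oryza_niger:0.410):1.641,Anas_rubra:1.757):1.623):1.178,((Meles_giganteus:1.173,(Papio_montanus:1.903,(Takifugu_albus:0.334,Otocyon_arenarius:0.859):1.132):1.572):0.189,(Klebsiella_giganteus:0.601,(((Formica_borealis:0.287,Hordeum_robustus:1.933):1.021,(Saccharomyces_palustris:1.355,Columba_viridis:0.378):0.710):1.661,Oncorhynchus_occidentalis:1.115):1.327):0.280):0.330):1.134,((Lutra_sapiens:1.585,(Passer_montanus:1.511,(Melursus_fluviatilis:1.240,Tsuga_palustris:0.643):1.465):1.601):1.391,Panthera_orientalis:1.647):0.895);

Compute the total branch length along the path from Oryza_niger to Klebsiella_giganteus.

The path runs Oryza_niger → … → MRCA → … → Klebsiella_giganteus; the MRCA is the node subtending ((Enhydra_tricolor,((Listeria_sylvestris,Oryza_niger),Anas_rubra)),((Meles_giganteus,(Papio_montanus,(Takifugu_albus,Otocyon_arenarius))),(Klebsiella_giganteus,(((Formica_borealis,Hordeum_robustus),(Saccharomyces_palustris,Columba_viridis)),Oncorhynchus_occidentalis)))).
Branch lengths along that path: 0.410 + 1.641 + 1.623 + 1.178 + 0.330 + 0.280 + 0.601 = 6.063.

6.063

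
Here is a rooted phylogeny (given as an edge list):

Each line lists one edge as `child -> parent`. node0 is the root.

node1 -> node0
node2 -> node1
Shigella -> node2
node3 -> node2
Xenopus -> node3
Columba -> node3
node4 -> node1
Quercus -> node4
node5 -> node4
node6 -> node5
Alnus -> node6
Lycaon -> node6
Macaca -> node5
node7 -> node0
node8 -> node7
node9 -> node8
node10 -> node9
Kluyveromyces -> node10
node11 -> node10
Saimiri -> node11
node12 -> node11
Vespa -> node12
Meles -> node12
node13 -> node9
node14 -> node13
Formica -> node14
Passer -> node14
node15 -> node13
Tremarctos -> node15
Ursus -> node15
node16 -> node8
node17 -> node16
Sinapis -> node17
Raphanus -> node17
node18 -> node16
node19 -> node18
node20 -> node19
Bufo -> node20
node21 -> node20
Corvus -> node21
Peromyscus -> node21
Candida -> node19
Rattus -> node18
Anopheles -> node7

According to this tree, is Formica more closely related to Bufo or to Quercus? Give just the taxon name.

Bufo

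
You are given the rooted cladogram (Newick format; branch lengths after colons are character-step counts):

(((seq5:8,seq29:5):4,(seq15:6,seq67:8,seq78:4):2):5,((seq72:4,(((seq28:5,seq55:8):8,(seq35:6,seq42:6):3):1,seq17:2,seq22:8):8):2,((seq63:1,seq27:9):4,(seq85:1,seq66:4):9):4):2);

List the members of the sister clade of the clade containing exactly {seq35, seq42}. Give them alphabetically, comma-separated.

seq28, seq55

The clade containing exactly {seq35, seq42} attaches to the tree at the node subtending ((seq28,seq55),(seq35,seq42)).
The other lineage descending from that same node — the sister group — is (seq28,seq55); its 2 tips in alphabetical order are the answer.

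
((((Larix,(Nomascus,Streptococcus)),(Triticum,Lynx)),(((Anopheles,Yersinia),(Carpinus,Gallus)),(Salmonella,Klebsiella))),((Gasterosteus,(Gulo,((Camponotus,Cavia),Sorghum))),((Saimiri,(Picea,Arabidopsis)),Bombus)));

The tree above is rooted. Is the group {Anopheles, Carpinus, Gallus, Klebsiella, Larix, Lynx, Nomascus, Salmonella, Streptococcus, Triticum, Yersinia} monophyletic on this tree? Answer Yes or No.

Yes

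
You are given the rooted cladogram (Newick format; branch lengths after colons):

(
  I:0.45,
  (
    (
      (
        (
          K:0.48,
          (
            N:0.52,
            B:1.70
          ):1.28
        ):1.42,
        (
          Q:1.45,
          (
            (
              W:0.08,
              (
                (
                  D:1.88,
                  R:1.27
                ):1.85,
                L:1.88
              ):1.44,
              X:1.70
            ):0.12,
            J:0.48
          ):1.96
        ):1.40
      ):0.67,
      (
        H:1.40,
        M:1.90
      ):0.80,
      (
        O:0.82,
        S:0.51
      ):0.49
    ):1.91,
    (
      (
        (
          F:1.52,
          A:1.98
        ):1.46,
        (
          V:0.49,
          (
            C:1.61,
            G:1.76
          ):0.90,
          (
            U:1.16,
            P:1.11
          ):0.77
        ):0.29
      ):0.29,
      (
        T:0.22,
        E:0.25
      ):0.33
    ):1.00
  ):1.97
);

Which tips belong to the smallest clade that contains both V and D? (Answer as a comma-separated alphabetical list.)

Tracing V: it sits inside (V,(C,G),(U,P)).
Tracing D: it sits inside (D,R).
The smallest clade enclosing both is ((((K,(N,B)),(Q,((W,((D,R),L),X),J))),(H,M),(O,S)),(((F,A),(V,(C,G),(U,P))),(T,E))); the answer is its 23 terminal taxa in alphabetical order.

A, B, C, D, E, F, G, H, J, K, L, M, N, O, P, Q, R, S, T, U, V, W, X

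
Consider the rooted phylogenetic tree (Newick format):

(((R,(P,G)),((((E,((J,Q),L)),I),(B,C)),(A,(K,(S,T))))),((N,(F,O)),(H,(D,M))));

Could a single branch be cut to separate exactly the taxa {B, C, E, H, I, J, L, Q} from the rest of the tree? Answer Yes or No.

No

The MRCA of the listed taxa is the root, so the smallest clade containing them is the whole tree.
That clade also contains A, D, F, G, K, M, N, O, P, R, S, T, which are not in the proposed group, so the group is not monophyletic.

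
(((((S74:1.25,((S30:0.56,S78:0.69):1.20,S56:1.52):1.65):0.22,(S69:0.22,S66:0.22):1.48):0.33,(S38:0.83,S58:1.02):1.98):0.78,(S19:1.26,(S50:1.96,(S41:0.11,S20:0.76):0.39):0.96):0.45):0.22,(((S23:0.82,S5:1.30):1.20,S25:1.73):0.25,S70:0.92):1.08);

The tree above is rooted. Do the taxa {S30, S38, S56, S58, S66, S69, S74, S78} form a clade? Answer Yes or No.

Yes

The most recent common ancestor of these taxa subtends (((S74,((S30,S78),S56)),(S69,S66)),(S38,S58)).
That clade has exactly 8 tips — every listed taxon and nothing else — so the group is monophyletic.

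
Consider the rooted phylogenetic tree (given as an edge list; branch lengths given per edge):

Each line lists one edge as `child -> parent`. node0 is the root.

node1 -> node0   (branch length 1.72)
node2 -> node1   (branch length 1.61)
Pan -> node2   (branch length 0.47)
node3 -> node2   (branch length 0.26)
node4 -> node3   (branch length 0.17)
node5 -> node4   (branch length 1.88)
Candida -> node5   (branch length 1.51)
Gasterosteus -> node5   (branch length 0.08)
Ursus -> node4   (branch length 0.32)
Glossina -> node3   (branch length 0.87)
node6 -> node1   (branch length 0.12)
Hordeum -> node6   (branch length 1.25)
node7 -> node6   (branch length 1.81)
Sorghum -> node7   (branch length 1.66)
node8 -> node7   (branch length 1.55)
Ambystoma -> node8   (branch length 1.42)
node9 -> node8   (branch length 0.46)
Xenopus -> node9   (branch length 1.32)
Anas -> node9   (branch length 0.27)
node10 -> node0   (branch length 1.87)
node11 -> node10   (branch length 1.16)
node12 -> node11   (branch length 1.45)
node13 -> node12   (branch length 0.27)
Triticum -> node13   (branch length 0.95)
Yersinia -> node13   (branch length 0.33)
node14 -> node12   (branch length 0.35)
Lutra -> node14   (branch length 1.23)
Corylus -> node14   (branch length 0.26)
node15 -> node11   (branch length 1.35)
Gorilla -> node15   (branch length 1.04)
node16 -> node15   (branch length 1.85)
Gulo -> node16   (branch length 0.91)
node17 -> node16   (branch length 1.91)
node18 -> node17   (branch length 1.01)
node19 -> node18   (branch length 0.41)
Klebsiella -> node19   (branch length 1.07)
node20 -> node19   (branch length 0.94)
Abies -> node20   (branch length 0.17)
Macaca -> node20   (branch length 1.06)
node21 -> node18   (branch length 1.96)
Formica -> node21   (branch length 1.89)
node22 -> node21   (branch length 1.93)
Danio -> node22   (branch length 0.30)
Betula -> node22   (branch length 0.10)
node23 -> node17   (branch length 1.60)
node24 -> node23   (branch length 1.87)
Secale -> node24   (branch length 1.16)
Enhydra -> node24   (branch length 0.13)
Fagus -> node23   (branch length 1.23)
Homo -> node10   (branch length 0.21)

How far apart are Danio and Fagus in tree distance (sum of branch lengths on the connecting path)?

The path runs Danio → … → MRCA → … → Fagus; the MRCA is the node subtending (((Klebsiella,(Abies,Macaca)),(Formica,(Danio,Betula))),((Secale,Enhydra),Fagus)).
Branch lengths along that path: 0.30 + 1.93 + 1.96 + 1.01 + 1.60 + 1.23 = 8.03.

8.03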